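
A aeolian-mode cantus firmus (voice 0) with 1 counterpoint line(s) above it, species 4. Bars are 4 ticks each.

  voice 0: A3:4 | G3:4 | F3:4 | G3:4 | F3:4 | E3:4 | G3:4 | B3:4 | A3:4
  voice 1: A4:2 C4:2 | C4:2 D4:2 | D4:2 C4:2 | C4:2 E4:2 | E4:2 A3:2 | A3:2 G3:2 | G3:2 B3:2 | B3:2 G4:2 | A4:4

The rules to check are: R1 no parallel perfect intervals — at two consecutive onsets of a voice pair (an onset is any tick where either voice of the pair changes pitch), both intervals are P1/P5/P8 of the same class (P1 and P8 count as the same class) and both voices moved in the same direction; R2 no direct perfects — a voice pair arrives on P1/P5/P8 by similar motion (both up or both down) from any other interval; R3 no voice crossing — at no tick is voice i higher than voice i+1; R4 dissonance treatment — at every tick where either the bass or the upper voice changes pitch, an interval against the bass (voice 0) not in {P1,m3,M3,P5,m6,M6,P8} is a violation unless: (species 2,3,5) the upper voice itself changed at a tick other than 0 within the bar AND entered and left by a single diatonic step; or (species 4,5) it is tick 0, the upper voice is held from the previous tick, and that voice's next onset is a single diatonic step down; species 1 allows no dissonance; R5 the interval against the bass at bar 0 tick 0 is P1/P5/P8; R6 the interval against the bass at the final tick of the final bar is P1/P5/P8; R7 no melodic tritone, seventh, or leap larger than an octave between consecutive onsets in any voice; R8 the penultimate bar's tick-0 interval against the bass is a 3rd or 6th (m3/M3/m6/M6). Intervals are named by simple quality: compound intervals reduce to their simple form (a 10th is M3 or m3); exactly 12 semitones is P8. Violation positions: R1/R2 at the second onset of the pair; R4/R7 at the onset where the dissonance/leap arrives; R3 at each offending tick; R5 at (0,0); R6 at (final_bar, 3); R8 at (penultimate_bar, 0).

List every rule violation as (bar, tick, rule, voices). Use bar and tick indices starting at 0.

bar 0: v0=A3 v1=A4 downbeat P8
bar 1: v0=G3 v1=C4 downbeat P4
bar 2: v0=F3 v1=D4 downbeat M6
bar 3: v0=G3 v1=C4 downbeat P4
bar 4: v0=F3 v1=E4 downbeat M7
bar 5: v0=E3 v1=A3 downbeat P4
bar 6: v0=G3 v1=G3 downbeat P1
bar 7: v0=B3 v1=B3 downbeat P1
bar 8: v0=A3 v1=A4 downbeat P8
  -> R4 @ bar 1 tick 0 v(0, 1): G3/C4 P4 untreated
  -> R4 @ bar 3 tick 0 v(0, 1): G3/C4 P4 untreated
  -> R4 @ bar 4 tick 0 v(0, 1): F3/E4 M7 untreated
  -> R8 @ bar 7 tick 0 v(0, 1): penult P1 not 3rd/6th

(1, 0, R4, (0, 1))
(3, 0, R4, (0, 1))
(4, 0, R4, (0, 1))
(7, 0, R8, (0, 1))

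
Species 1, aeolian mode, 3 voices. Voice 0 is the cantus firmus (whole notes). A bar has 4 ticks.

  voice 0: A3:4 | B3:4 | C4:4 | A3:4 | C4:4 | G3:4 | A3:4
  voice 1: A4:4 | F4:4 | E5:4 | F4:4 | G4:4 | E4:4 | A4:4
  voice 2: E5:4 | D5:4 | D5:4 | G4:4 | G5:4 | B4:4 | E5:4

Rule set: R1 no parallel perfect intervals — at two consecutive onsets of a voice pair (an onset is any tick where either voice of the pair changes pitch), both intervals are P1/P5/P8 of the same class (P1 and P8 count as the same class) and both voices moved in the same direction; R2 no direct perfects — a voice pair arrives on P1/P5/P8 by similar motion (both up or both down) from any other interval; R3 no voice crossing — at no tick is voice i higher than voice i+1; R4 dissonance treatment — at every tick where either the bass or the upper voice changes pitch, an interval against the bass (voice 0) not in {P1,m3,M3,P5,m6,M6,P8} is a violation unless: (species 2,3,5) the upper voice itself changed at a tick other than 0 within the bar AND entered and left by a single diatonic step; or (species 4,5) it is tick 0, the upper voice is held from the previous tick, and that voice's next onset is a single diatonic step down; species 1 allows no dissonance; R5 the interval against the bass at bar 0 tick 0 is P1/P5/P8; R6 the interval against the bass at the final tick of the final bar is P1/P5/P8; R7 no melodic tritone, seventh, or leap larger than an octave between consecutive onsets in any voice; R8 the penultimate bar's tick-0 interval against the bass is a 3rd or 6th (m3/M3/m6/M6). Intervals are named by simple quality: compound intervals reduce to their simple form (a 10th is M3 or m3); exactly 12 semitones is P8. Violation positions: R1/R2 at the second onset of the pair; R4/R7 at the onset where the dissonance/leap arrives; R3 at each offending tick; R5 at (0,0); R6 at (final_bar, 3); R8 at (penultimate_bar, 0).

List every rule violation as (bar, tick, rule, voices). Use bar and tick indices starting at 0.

(1, 0, R4, (0, 1))
(2, 0, R3, (1, 2))
(2, 0, R4, (0, 2))
(2, 0, R7, (1,))
(2, 1, R3, (1, 2))
(2, 2, R3, (1, 2))
(2, 3, R3, (1, 2))
(3, 0, R4, (0, 2))
(3, 0, R7, (1,))
(4, 0, R2, (0, 1))
(4, 0, R2, (0, 2))
(4, 0, R2, (1, 2))
(5, 0, R2, (1, 2))
(6, 0, R1, (1, 2))
(6, 0, R2, (0, 1))
(6, 0, R2, (0, 2))

bar 0: v0=A3 v1=A4 v2=E5 downbeat P5
bar 1: v0=B3 v1=F4 v2=D5 downbeat m3
bar 2: v0=C4 v1=E5 v2=D5 downbeat M2
bar 3: v0=A3 v1=F4 v2=G4 downbeat m7
bar 4: v0=C4 v1=G4 v2=G5 downbeat P5
bar 5: v0=G3 v1=E4 v2=B4 downbeat M3
bar 6: v0=A3 v1=A4 v2=E5 downbeat P5
  -> R4 @ bar 1 tick 0 v(0, 1): B3/F4 TT untreated
  -> R3 @ bar 2 tick 0 v(1, 2): E5 above D5
  -> R4 @ bar 2 tick 0 v(0, 2): C4/D5 M2 untreated
  -> R7 @ bar 2 tick 0 v(1,): F4->E5 leap 11st
  -> R3 @ bar 2 tick 1 v(1, 2): E5 above D5
  -> R3 @ bar 2 tick 2 v(1, 2): E5 above D5
  -> R3 @ bar 2 tick 3 v(1, 2): E5 above D5
  -> R4 @ bar 3 tick 0 v(0, 2): A3/G4 m7 untreated
  -> R7 @ bar 3 tick 0 v(1,): E5->F4 leap 11st
  -> R2 @ bar 4 tick 0 v(0, 1): A3/F4 m6 -> C4/G4 P5 similar
  -> R2 @ bar 4 tick 0 v(0, 2): A3/G4 m7 -> C4/G5 P5 similar
  -> R2 @ bar 4 tick 0 v(1, 2): F4/G4 M2 -> G4/G5 P8 similar
  -> R2 @ bar 5 tick 0 v(1, 2): G4/G5 P8 -> E4/B4 P5 similar
  -> R1 @ bar 6 tick 0 v(1, 2): E4/B4 P5 -> A4/E5 P5 similar
  -> R2 @ bar 6 tick 0 v(0, 1): G3/E4 M6 -> A3/A4 P8 similar
  -> R2 @ bar 6 tick 0 v(0, 2): G3/B4 M3 -> A3/E5 P5 similar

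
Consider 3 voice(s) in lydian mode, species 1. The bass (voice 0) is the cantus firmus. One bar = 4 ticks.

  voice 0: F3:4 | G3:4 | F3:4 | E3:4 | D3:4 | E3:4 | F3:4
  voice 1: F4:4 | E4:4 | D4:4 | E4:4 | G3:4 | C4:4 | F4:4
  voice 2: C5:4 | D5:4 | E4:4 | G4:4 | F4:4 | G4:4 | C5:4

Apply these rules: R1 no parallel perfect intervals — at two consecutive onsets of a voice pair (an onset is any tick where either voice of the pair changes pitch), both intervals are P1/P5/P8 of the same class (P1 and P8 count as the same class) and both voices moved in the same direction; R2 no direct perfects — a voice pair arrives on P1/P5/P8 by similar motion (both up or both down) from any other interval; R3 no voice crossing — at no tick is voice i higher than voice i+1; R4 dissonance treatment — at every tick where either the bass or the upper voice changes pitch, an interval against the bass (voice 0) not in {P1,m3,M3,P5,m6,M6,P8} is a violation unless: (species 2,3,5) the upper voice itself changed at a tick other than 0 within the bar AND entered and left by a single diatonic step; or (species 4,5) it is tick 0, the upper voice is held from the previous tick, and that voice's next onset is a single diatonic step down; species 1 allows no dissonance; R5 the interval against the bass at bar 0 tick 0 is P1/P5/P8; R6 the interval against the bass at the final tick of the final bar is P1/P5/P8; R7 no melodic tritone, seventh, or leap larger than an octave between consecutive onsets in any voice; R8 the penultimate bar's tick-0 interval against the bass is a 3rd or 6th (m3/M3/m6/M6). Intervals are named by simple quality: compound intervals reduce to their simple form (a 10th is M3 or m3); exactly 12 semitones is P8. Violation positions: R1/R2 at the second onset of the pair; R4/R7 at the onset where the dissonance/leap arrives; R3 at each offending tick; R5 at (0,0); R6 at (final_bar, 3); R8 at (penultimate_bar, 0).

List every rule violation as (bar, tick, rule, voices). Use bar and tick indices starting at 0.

bar 0: v0=F3 v1=F4 v2=C5 downbeat P5
bar 1: v0=G3 v1=E4 v2=D5 downbeat P5
bar 2: v0=F3 v1=D4 v2=E4 downbeat M7
bar 3: v0=E3 v1=E4 v2=G4 downbeat m3
bar 4: v0=D3 v1=G3 v2=F4 downbeat m3
bar 5: v0=E3 v1=C4 v2=G4 downbeat m3
bar 6: v0=F3 v1=F4 v2=C5 downbeat P5
  -> R1 @ bar 1 tick 0 v(0, 2): F3/C5 P5 -> G3/D5 P5 similar
  -> R4 @ bar 2 tick 0 v(0, 2): F3/E4 M7 untreated
  -> R7 @ bar 2 tick 0 v(2,): D5->E4 leap 10st
  -> R4 @ bar 4 tick 0 v(0, 1): D3/G3 P4 untreated
  -> R2 @ bar 5 tick 0 v(1, 2): G3/F4 m7 -> C4/G4 P5 similar
  -> R1 @ bar 6 tick 0 v(1, 2): C4/G4 P5 -> F4/C5 P5 similar
  -> R2 @ bar 6 tick 0 v(0, 1): E3/C4 m6 -> F3/F4 P8 similar
  -> R2 @ bar 6 tick 0 v(0, 2): E3/G4 m3 -> F3/C5 P5 similar

(1, 0, R1, (0, 2))
(2, 0, R4, (0, 2))
(2, 0, R7, (2,))
(4, 0, R4, (0, 1))
(5, 0, R2, (1, 2))
(6, 0, R1, (1, 2))
(6, 0, R2, (0, 1))
(6, 0, R2, (0, 2))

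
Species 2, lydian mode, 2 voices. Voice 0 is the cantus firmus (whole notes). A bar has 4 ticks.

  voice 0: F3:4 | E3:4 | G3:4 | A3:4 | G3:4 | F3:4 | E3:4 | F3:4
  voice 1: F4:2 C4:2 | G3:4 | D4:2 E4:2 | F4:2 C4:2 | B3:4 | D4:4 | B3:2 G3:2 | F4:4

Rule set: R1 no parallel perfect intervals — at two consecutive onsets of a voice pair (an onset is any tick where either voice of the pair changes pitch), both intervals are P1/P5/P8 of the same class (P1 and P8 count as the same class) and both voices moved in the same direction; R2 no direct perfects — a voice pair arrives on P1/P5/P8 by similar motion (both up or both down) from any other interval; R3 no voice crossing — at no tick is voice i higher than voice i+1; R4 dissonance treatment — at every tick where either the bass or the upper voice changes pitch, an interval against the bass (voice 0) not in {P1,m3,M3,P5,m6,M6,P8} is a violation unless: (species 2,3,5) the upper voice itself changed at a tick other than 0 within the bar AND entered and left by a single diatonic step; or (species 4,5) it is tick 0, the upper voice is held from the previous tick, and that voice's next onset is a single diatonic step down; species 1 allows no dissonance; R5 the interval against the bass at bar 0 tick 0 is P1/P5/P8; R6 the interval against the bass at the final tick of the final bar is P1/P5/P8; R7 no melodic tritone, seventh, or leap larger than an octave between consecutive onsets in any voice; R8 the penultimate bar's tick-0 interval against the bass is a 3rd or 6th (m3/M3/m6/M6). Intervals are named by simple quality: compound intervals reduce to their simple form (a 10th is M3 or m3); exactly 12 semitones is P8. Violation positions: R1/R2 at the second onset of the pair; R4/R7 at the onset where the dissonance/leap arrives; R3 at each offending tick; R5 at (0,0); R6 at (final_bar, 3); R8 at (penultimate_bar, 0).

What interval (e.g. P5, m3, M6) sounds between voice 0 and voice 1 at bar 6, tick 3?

voice 0=E3 voice 1=G3 -> m3

m3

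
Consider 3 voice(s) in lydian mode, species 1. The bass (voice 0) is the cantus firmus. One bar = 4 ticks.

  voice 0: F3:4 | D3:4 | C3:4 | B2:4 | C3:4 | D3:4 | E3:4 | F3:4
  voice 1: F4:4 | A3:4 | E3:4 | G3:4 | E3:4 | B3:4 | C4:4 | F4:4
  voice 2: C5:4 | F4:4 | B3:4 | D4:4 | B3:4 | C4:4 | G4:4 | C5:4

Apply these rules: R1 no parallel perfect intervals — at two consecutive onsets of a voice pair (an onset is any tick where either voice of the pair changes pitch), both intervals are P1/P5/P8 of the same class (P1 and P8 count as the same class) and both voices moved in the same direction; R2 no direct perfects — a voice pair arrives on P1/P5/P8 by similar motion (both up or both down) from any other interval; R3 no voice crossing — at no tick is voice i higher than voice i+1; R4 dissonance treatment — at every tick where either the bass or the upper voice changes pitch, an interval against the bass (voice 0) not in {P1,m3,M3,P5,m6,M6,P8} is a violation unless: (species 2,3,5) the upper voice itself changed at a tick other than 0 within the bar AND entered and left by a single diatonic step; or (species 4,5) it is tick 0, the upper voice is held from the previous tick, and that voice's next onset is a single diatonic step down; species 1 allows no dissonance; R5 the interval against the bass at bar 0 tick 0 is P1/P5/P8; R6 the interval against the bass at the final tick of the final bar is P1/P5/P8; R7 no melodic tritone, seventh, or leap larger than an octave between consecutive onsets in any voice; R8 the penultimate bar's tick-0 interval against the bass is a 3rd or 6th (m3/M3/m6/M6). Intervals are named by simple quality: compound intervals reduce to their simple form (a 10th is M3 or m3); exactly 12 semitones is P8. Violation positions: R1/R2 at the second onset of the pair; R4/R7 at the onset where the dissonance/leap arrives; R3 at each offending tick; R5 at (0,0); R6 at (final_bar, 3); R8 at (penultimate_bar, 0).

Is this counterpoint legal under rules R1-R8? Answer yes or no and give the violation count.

bar 0: v0=F3 v1=F4 v2=C5 (P5)
bar 1: v0=D3 v1=A3 v2=F4 (m3)
bar 2: v0=C3 v1=E3 v2=B3 (M7)
bar 3: v0=B2 v1=G3 v2=D4 (m3)
bar 4: v0=C3 v1=E3 v2=B3 (M7)
bar 5: v0=D3 v1=B3 v2=C4 (m7)
bar 6: v0=E3 v1=C4 v2=G4 (m3)
bar 7: v0=F3 v1=F4 v2=C5 (P5)
  R2 @ bar1.0: F3/F4 P8 -> D3/A3 P5 similar
  R2 @ bar2.0: A3/F4 m6 -> E3/B3 P5 similar
  R4 @ bar2.0: C3/B3 M7 untreated
  R7 @ bar2.0: F4->B3 leap 6st
  R1 @ bar3.0: E3/B3 P5 -> G3/D4 P5 similar
  R1 @ bar4.0: G3/D4 P5 -> E3/B3 P5 similar
  R4 @ bar4.0: C3/B3 M7 untreated
  R4 @ bar5.0: D3/C4 m7 untreated
  R2 @ bar6.0: B3/C4 m2 -> C4/G4 P5 similar
  R1 @ bar7.0: C4/G4 P5 -> F4/C5 P5 similar
  R2 @ bar7.0: E3/C4 m6 -> F3/F4 P8 similar
  R2 @ bar7.0: E3/G4 m3 -> F3/C5 P5 similar

No (12 violations)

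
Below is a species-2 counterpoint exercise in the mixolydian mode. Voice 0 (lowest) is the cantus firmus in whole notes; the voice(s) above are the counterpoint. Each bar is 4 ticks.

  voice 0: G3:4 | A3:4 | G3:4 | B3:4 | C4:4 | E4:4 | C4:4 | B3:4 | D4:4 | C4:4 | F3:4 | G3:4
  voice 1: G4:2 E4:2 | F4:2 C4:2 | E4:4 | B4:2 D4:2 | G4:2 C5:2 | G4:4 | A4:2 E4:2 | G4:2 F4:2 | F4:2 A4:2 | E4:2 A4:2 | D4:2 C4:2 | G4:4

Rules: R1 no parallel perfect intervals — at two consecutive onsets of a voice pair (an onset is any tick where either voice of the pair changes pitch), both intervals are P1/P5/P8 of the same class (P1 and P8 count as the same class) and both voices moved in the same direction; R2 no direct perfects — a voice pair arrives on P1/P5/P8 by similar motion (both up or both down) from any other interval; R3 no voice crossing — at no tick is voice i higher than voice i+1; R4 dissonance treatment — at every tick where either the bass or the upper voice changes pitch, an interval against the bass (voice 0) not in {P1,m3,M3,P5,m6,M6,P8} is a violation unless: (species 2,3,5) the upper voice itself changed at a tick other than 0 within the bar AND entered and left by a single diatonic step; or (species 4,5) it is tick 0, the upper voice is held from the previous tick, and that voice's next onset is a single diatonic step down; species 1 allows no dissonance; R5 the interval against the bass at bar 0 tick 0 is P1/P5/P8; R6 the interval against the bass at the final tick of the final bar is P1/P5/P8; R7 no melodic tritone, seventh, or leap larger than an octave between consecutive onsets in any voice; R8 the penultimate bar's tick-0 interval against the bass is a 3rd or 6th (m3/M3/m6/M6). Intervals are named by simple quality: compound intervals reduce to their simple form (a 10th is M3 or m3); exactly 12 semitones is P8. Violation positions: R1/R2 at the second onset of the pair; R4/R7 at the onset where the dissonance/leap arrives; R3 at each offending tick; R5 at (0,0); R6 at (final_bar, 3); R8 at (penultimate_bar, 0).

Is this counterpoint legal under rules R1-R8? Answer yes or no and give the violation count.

No (4 violations)

bar 0: v0=G3 v1=G4 (P8)
bar 1: v0=A3 v1=F4 (m6)
bar 2: v0=G3 v1=E4 (M6)
bar 3: v0=B3 v1=B4 (P8)
bar 4: v0=C4 v1=G4 (P5)
bar 5: v0=E4 v1=G4 (m3)
bar 6: v0=C4 v1=A4 (M6)
bar 7: v0=B3 v1=G4 (m6)
bar 8: v0=D4 v1=F4 (m3)
bar 9: v0=C4 v1=E4 (M3)
bar 10: v0=F3 v1=D4 (M6)
bar 11: v0=G3 v1=G4 (P8)
  R2 @ bar3.0: G3/E4 M6 -> B3/B4 P8 similar
  R2 @ bar4.0: B3/D4 m3 -> C4/G4 P5 similar
  R4 @ bar7.2: B3/F4 TT untreated
  R2 @ bar11.0: F3/C4 P5 -> G3/G4 P8 similar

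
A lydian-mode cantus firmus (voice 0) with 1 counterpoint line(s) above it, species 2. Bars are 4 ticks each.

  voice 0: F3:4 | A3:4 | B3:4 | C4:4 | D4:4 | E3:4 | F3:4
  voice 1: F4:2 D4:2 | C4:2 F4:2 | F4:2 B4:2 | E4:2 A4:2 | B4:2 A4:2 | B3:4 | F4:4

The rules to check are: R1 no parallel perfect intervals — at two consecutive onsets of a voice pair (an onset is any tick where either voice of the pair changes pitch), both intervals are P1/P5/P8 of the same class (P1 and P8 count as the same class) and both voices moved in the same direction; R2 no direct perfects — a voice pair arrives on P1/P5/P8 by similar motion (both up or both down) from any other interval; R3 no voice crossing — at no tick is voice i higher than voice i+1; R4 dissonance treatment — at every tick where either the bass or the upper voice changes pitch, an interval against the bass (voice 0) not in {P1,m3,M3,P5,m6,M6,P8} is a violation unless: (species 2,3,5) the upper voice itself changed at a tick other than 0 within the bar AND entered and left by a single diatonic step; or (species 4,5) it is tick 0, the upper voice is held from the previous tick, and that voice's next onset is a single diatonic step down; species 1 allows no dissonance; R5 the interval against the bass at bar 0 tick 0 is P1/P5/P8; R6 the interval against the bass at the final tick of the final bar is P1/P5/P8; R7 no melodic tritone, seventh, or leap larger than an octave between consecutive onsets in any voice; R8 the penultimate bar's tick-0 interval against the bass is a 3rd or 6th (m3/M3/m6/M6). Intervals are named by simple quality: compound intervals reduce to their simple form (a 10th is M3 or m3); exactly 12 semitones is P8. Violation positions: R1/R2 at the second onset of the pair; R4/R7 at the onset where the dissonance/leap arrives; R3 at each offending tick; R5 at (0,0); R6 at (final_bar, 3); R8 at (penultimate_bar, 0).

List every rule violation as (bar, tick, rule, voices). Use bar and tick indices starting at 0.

bar 0: v0=F3 v1=F4 downbeat P8
bar 1: v0=A3 v1=C4 downbeat m3
bar 2: v0=B3 v1=F4 downbeat TT
bar 3: v0=C4 v1=E4 downbeat M3
bar 4: v0=D4 v1=B4 downbeat M6
bar 5: v0=E3 v1=B3 downbeat P5
bar 6: v0=F3 v1=F4 downbeat P8
  -> R4 @ bar 2 tick 0 v(0, 1): B3/F4 TT untreated
  -> R7 @ bar 2 tick 2 v(1,): F4->B4 leap 6st
  -> R1 @ bar 5 tick 0 v(0, 1): D4/A4 P5 -> E3/B3 P5 similar
  -> R7 @ bar 5 tick 0 v(0,): D4->E3 leap 10st
  -> R7 @ bar 5 tick 0 v(1,): A4->B3 leap 10st
  -> R8 @ bar 5 tick 0 v(0, 1): penult P5 not 3rd/6th
  -> R2 @ bar 6 tick 0 v(0, 1): E3/B3 P5 -> F3/F4 P8 similar
  -> R7 @ bar 6 tick 0 v(1,): B3->F4 leap 6st

(2, 0, R4, (0, 1))
(2, 2, R7, (1,))
(5, 0, R1, (0, 1))
(5, 0, R7, (0,))
(5, 0, R7, (1,))
(5, 0, R8, (0, 1))
(6, 0, R2, (0, 1))
(6, 0, R7, (1,))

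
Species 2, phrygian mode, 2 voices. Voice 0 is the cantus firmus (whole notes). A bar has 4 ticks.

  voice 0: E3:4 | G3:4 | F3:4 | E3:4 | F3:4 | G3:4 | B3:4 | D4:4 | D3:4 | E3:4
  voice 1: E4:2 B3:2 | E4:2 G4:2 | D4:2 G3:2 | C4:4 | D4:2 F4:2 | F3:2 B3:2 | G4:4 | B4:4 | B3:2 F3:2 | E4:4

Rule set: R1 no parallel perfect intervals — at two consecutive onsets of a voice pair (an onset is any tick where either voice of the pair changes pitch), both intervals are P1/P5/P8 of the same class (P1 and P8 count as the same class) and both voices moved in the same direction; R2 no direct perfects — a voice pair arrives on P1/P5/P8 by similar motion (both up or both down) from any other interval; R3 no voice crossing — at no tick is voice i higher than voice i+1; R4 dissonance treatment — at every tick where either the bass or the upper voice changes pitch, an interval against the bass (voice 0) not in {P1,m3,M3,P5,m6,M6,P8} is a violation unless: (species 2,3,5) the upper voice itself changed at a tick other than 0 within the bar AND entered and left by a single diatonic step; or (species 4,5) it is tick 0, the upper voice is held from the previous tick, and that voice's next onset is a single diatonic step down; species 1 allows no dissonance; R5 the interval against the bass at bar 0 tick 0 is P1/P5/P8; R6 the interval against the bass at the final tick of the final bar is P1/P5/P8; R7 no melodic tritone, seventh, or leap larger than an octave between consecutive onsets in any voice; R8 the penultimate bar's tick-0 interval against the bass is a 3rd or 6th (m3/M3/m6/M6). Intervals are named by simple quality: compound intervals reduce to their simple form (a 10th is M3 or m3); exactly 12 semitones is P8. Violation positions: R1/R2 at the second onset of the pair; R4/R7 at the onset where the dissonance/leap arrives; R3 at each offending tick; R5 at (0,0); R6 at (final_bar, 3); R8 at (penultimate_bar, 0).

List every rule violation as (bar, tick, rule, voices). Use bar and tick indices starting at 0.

bar 0: v0=E3 v1=E4 downbeat P8
bar 1: v0=G3 v1=E4 downbeat M6
bar 2: v0=F3 v1=D4 downbeat M6
bar 3: v0=E3 v1=C4 downbeat m6
bar 4: v0=F3 v1=D4 downbeat M6
bar 5: v0=G3 v1=F3 downbeat M2
bar 6: v0=B3 v1=G4 downbeat m6
bar 7: v0=D4 v1=B4 downbeat M6
bar 8: v0=D3 v1=B3 downbeat M6
bar 9: v0=E3 v1=E4 downbeat P8
  -> R4 @ bar 2 tick 2 v(0, 1): F3/G3 M2 untreated
  -> R3 @ bar 5 tick 0 v(0, 1): G3 above F3
  -> R4 @ bar 5 tick 0 v(0, 1): G3/F3 M2 untreated
  -> R3 @ bar 5 tick 1 v(0, 1): G3 above F3
  -> R7 @ bar 5 tick 2 v(1,): F3->B3 leap 6st
  -> R7 @ bar 8 tick 2 v(1,): B3->F3 leap 6st
  -> R2 @ bar 9 tick 0 v(0, 1): D3/F3 m3 -> E3/E4 P8 similar
  -> R7 @ bar 9 tick 0 v(1,): F3->E4 leap 11st

(2, 2, R4, (0, 1))
(5, 0, R3, (0, 1))
(5, 0, R4, (0, 1))
(5, 1, R3, (0, 1))
(5, 2, R7, (1,))
(8, 2, R7, (1,))
(9, 0, R2, (0, 1))
(9, 0, R7, (1,))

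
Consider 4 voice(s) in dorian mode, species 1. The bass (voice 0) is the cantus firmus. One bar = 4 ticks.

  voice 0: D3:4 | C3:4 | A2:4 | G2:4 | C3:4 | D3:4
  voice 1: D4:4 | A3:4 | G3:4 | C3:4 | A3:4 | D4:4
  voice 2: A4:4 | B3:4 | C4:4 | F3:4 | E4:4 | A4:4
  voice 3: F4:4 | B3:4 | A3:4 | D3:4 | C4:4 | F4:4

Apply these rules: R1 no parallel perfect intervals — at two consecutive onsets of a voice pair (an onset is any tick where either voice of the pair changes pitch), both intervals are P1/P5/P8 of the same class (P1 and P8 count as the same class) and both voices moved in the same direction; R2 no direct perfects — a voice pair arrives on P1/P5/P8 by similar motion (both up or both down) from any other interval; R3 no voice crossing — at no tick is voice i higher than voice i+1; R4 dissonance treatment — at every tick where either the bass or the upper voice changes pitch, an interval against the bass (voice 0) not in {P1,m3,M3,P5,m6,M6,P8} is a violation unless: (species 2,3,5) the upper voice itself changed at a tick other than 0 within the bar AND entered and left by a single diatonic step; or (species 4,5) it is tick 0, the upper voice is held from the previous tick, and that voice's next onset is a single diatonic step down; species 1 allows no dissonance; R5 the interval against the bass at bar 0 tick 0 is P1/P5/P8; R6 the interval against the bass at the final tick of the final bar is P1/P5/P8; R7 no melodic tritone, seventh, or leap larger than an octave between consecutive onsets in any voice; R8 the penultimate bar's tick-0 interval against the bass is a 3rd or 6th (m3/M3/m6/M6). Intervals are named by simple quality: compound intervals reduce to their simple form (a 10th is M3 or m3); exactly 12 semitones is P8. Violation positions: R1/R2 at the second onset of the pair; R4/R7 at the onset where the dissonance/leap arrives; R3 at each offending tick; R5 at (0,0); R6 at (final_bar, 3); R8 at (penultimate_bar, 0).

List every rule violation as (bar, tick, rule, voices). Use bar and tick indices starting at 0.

(0, 0, R3, (2, 3))
(0, 0, R5, (0, 3))
(0, 1, R3, (2, 3))
(0, 2, R3, (2, 3))
(0, 3, R3, (2, 3))
(1, 0, R2, (2, 3))
(1, 0, R4, (0, 2))
(1, 0, R4, (0, 3))
(1, 0, R7, (2,))
(1, 0, R7, (3,))
(2, 0, R2, (0, 3))
(2, 0, R3, (2, 3))
(2, 0, R4, (0, 1))
(2, 1, R3, (2, 3))
(2, 2, R3, (2, 3))
(2, 3, R3, (2, 3))
(3, 0, R2, (0, 3))
(3, 0, R3, (2, 3))
(3, 0, R4, (0, 1))
(3, 0, R4, (0, 2))
(3, 1, R3, (2, 3))
(3, 2, R3, (2, 3))
(3, 3, R3, (2, 3))
(4, 0, R2, (0, 3))
(4, 0, R2, (1, 2))
(4, 0, R3, (2, 3))
(4, 0, R7, (2,))
(4, 0, R7, (3,))
(4, 0, R8, (0, 3))
(4, 1, R3, (2, 3))
(4, 2, R3, (2, 3))
(4, 3, R3, (2, 3))
(5, 0, R1, (1, 2))
(5, 0, R2, (0, 1))
(5, 0, R2, (0, 2))
(5, 0, R3, (2, 3))
(5, 1, R3, (2, 3))
(5, 2, R3, (2, 3))
(5, 3, R3, (2, 3))
(5, 3, R6, (0, 3))

bar 0: v0=D3 v1=D4 v2=A4 v3=F4 downbeat m3
bar 1: v0=C3 v1=A3 v2=B3 v3=B3 downbeat M7
bar 2: v0=A2 v1=G3 v2=C4 v3=A3 downbeat P8
bar 3: v0=G2 v1=C3 v2=F3 v3=D3 downbeat P5
bar 4: v0=C3 v1=A3 v2=E4 v3=C4 downbeat P8
bar 5: v0=D3 v1=D4 v2=A4 v3=F4 downbeat m3
  -> R3 @ bar 0 tick 0 v(2, 3): A4 above F4
  -> R5 @ bar 0 tick 0 v(0, 3): opens on m3
  -> R3 @ bar 0 tick 1 v(2, 3): A4 above F4
  -> R3 @ bar 0 tick 2 v(2, 3): A4 above F4
  -> R3 @ bar 0 tick 3 v(2, 3): A4 above F4
  -> R2 @ bar 1 tick 0 v(2, 3): A4/F4 M3 -> B3/B3 P1 similar
  -> R4 @ bar 1 tick 0 v(0, 2): C3/B3 M7 untreated
  -> R4 @ bar 1 tick 0 v(0, 3): C3/B3 M7 untreated
  -> R7 @ bar 1 tick 0 v(2,): A4->B3 leap 10st
  -> R7 @ bar 1 tick 0 v(3,): F4->B3 leap 6st
  -> R2 @ bar 2 tick 0 v(0, 3): C3/B3 M7 -> A2/A3 P8 similar
  -> R3 @ bar 2 tick 0 v(2, 3): C4 above A3
  -> R4 @ bar 2 tick 0 v(0, 1): A2/G3 m7 untreated
  -> R3 @ bar 2 tick 1 v(2, 3): C4 above A3
  -> R3 @ bar 2 tick 2 v(2, 3): C4 above A3
  -> R3 @ bar 2 tick 3 v(2, 3): C4 above A3
  -> R2 @ bar 3 tick 0 v(0, 3): A2/A3 P8 -> G2/D3 P5 similar
  -> R3 @ bar 3 tick 0 v(2, 3): F3 above D3
  -> R4 @ bar 3 tick 0 v(0, 1): G2/C3 P4 untreated
  -> R4 @ bar 3 tick 0 v(0, 2): G2/F3 m7 untreated
  -> R3 @ bar 3 tick 1 v(2, 3): F3 above D3
  -> R3 @ bar 3 tick 2 v(2, 3): F3 above D3
  -> R3 @ bar 3 tick 3 v(2, 3): F3 above D3
  -> R2 @ bar 4 tick 0 v(0, 3): G2/D3 P5 -> C3/C4 P8 similar
  -> R2 @ bar 4 tick 0 v(1, 2): C3/F3 P4 -> A3/E4 P5 similar
  -> R3 @ bar 4 tick 0 v(2, 3): E4 above C4
  -> R7 @ bar 4 tick 0 v(2,): F3->E4 leap 11st
  -> R7 @ bar 4 tick 0 v(3,): D3->C4 leap 10st
  -> R8 @ bar 4 tick 0 v(0, 3): penult P8 not 3rd/6th
  -> R3 @ bar 4 tick 1 v(2, 3): E4 above C4
  -> R3 @ bar 4 tick 2 v(2, 3): E4 above C4
  -> R3 @ bar 4 tick 3 v(2, 3): E4 above C4
  -> R1 @ bar 5 tick 0 v(1, 2): A3/E4 P5 -> D4/A4 P5 similar
  -> R2 @ bar 5 tick 0 v(0, 1): C3/A3 M6 -> D3/D4 P8 similar
  -> R2 @ bar 5 tick 0 v(0, 2): C3/E4 M3 -> D3/A4 P5 similar
  -> R3 @ bar 5 tick 0 v(2, 3): A4 above F4
  -> R3 @ bar 5 tick 1 v(2, 3): A4 above F4
  -> R3 @ bar 5 tick 2 v(2, 3): A4 above F4
  -> R3 @ bar 5 tick 3 v(2, 3): A4 above F4
  -> R6 @ bar 5 tick 3 v(0, 3): closes on m3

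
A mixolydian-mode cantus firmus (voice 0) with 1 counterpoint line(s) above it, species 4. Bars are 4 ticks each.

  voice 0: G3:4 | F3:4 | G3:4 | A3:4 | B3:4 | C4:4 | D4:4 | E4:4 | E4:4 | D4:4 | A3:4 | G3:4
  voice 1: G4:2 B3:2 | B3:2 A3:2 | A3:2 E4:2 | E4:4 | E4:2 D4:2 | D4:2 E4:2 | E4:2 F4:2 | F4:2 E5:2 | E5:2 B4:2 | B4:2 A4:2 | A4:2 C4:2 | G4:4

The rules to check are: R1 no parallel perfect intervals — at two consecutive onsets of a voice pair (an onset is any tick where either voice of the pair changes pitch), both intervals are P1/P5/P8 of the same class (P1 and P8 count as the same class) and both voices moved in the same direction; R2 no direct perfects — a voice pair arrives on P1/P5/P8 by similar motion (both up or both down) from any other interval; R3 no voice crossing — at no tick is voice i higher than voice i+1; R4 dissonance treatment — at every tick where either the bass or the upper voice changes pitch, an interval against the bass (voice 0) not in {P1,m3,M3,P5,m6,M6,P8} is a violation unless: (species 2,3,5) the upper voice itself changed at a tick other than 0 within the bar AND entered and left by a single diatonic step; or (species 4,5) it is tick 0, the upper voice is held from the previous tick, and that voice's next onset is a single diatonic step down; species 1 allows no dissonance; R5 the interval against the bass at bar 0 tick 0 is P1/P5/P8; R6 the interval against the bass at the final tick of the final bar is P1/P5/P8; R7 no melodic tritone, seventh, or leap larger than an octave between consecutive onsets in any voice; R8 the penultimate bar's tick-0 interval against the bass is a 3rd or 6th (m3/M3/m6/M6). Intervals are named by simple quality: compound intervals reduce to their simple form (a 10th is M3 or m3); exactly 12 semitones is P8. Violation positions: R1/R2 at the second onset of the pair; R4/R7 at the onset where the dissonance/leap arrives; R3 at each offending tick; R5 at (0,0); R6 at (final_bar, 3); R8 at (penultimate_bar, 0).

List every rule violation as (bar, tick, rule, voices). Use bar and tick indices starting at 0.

(2, 0, R4, (0, 1))
(5, 0, R4, (0, 1))
(6, 0, R4, (0, 1))
(7, 0, R4, (0, 1))
(7, 2, R7, (1,))
(10, 0, R8, (0, 1))

bar 0: v0=G3 v1=G4 downbeat P8
bar 1: v0=F3 v1=B3 downbeat TT
bar 2: v0=G3 v1=A3 downbeat M2
bar 3: v0=A3 v1=E4 downbeat P5
bar 4: v0=B3 v1=E4 downbeat P4
bar 5: v0=C4 v1=D4 downbeat M2
bar 6: v0=D4 v1=E4 downbeat M2
bar 7: v0=E4 v1=F4 downbeat m2
bar 8: v0=E4 v1=E5 downbeat P8
bar 9: v0=D4 v1=B4 downbeat M6
bar 10: v0=A3 v1=A4 downbeat P8
bar 11: v0=G3 v1=G4 downbeat P8
  -> R4 @ bar 2 tick 0 v(0, 1): G3/A3 M2 untreated
  -> R4 @ bar 5 tick 0 v(0, 1): C4/D4 M2 untreated
  -> R4 @ bar 6 tick 0 v(0, 1): D4/E4 M2 untreated
  -> R4 @ bar 7 tick 0 v(0, 1): E4/F4 m2 untreated
  -> R7 @ bar 7 tick 2 v(1,): F4->E5 leap 11st
  -> R8 @ bar 10 tick 0 v(0, 1): penult P8 not 3rd/6th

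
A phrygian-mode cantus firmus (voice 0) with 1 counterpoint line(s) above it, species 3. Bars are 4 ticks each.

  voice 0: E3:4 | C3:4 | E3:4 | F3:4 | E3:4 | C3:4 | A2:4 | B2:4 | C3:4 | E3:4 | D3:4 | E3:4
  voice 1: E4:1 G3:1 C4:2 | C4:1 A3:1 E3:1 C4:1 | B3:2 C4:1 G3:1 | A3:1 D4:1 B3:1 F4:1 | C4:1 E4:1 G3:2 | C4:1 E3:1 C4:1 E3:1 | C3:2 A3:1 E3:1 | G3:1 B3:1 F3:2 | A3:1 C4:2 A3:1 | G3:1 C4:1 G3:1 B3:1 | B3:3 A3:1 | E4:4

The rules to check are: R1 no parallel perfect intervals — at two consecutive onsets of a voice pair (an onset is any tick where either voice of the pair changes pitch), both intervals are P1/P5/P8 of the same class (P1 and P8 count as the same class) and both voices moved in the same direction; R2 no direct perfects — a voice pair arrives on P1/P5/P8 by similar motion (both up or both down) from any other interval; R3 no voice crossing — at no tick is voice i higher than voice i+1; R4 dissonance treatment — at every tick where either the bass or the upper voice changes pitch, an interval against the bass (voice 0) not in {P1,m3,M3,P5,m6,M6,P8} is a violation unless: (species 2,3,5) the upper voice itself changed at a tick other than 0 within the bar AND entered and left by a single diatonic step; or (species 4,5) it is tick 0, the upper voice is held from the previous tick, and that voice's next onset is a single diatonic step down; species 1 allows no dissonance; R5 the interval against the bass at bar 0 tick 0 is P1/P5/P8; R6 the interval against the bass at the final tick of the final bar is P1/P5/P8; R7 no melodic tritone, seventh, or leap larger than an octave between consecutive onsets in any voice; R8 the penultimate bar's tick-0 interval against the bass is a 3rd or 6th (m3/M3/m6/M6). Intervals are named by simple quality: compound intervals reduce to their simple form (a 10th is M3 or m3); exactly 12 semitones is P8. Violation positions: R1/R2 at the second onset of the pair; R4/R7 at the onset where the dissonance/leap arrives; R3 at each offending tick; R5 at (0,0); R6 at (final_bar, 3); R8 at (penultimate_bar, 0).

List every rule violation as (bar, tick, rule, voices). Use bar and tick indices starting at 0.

(3, 2, R4, (0, 1))
(3, 3, R7, (1,))
(7, 2, R4, (0, 1))
(7, 2, R7, (1,))
(11, 0, R2, (0, 1))

bar 0: v0=E3 v1=E4 downbeat P8
bar 1: v0=C3 v1=C4 downbeat P8
bar 2: v0=E3 v1=B3 downbeat P5
bar 3: v0=F3 v1=A3 downbeat M3
bar 4: v0=E3 v1=C4 downbeat m6
bar 5: v0=C3 v1=C4 downbeat P8
bar 6: v0=A2 v1=C3 downbeat m3
bar 7: v0=B2 v1=G3 downbeat m6
bar 8: v0=C3 v1=A3 downbeat M6
bar 9: v0=E3 v1=G3 downbeat m3
bar 10: v0=D3 v1=B3 downbeat M6
bar 11: v0=E3 v1=E4 downbeat P8
  -> R4 @ bar 3 tick 2 v(0, 1): F3/B3 TT untreated
  -> R7 @ bar 3 tick 3 v(1,): B3->F4 leap 6st
  -> R4 @ bar 7 tick 2 v(0, 1): B2/F3 TT untreated
  -> R7 @ bar 7 tick 2 v(1,): B3->F3 leap 6st
  -> R2 @ bar 11 tick 0 v(0, 1): D3/A3 P5 -> E3/E4 P8 similar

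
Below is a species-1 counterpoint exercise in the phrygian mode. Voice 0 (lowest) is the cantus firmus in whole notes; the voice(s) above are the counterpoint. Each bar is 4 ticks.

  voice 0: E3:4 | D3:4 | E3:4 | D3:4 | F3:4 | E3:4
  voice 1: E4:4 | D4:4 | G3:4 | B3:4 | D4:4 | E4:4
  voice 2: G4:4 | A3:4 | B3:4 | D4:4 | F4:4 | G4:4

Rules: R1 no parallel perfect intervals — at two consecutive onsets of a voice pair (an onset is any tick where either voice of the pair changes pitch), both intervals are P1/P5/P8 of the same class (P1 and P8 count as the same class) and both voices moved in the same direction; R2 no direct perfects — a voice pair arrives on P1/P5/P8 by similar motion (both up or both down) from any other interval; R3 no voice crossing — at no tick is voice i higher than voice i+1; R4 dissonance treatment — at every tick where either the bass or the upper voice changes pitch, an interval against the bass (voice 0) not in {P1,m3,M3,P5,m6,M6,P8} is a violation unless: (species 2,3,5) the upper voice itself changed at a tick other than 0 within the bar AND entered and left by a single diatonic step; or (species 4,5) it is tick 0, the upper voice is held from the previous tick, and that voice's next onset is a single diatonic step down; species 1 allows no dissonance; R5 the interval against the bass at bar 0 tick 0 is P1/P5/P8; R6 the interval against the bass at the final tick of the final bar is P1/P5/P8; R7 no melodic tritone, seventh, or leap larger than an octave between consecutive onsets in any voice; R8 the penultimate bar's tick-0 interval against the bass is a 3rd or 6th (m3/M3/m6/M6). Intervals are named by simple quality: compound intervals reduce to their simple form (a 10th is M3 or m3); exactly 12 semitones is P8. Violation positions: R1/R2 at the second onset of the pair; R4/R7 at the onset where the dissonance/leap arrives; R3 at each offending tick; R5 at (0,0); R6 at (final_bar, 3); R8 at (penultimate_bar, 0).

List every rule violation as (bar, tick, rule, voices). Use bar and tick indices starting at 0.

bar 0: v0=E3 v1=E4 v2=G4 downbeat m3
bar 1: v0=D3 v1=D4 v2=A3 downbeat P5
bar 2: v0=E3 v1=G3 v2=B3 downbeat P5
bar 3: v0=D3 v1=B3 v2=D4 downbeat P8
bar 4: v0=F3 v1=D4 v2=F4 downbeat P8
bar 5: v0=E3 v1=E4 v2=G4 downbeat m3
  -> R5 @ bar 0 tick 0 v(0, 2): opens on m3
  -> R1 @ bar 1 tick 0 v(0, 1): E3/E4 P8 -> D3/D4 P8 similar
  -> R2 @ bar 1 tick 0 v(0, 2): E3/G4 m3 -> D3/A3 P5 similar
  -> R3 @ bar 1 tick 0 v(1, 2): D4 above A3
  -> R7 @ bar 1 tick 0 v(2,): G4->A3 leap 10st
  -> R3 @ bar 1 tick 1 v(1, 2): D4 above A3
  -> R3 @ bar 1 tick 2 v(1, 2): D4 above A3
  -> R3 @ bar 1 tick 3 v(1, 2): D4 above A3
  -> R1 @ bar 2 tick 0 v(0, 2): D3/A3 P5 -> E3/B3 P5 similar
  -> R1 @ bar 4 tick 0 v(0, 2): D3/D4 P8 -> F3/F4 P8 similar
  -> R8 @ bar 4 tick 0 v(0, 2): penult P8 not 3rd/6th
  -> R6 @ bar 5 tick 3 v(0, 2): closes on m3

(0, 0, R5, (0, 2))
(1, 0, R1, (0, 1))
(1, 0, R2, (0, 2))
(1, 0, R3, (1, 2))
(1, 0, R7, (2,))
(1, 1, R3, (1, 2))
(1, 2, R3, (1, 2))
(1, 3, R3, (1, 2))
(2, 0, R1, (0, 2))
(4, 0, R1, (0, 2))
(4, 0, R8, (0, 2))
(5, 3, R6, (0, 2))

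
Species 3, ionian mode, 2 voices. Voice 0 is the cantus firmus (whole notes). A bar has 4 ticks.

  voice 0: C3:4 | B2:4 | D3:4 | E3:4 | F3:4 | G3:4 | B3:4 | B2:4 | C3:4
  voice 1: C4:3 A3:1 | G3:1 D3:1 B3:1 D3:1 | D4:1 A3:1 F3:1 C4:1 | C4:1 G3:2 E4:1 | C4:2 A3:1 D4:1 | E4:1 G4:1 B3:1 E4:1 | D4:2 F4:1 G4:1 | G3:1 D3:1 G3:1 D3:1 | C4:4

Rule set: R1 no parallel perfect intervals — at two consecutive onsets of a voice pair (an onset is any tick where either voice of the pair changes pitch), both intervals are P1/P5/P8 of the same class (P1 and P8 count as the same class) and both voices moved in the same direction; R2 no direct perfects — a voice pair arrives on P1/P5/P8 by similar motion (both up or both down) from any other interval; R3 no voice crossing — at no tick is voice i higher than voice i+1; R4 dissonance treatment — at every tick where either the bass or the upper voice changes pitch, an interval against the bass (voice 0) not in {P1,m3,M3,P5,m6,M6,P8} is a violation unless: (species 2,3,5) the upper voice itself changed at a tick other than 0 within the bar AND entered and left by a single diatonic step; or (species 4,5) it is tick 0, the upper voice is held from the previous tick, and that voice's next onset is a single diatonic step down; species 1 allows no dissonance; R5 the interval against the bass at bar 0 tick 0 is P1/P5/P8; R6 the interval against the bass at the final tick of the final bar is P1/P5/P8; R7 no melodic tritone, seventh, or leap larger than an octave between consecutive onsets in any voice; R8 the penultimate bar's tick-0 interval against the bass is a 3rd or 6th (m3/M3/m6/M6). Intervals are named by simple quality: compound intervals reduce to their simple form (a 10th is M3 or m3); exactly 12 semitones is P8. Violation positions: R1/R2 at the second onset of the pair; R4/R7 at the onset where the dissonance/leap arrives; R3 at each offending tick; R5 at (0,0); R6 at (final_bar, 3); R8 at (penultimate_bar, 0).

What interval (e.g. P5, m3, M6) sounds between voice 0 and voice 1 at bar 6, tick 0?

m3

voice 0=B3 voice 1=D4 -> m3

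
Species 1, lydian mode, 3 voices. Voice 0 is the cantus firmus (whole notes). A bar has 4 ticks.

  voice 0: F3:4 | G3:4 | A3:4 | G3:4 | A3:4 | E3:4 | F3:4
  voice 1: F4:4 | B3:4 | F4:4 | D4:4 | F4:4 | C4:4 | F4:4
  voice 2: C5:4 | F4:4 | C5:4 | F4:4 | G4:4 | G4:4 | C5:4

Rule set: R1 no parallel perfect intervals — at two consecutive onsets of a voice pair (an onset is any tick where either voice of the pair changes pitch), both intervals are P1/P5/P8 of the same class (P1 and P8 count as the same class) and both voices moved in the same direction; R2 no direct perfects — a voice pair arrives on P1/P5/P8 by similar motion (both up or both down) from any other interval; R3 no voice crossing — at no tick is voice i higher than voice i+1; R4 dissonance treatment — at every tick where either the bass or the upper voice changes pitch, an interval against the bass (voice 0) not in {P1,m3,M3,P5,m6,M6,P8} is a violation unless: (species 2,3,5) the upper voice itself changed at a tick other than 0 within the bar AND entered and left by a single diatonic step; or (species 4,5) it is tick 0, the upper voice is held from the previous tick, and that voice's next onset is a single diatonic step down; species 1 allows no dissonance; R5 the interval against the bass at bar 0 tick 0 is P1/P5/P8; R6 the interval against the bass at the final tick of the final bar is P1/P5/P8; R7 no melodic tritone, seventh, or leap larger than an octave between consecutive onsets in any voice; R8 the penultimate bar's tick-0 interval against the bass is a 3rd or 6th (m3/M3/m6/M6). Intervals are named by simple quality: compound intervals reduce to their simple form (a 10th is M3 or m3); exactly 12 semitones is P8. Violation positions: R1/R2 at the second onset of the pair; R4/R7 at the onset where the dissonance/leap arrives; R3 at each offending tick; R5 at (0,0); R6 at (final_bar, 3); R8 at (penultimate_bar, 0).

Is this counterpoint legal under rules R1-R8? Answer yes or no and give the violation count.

No (10 violations)

bar 0: v0=F3 v1=F4 v2=C5 (P5)
bar 1: v0=G3 v1=B3 v2=F4 (m7)
bar 2: v0=A3 v1=F4 v2=C5 (m3)
bar 3: v0=G3 v1=D4 v2=F4 (m7)
bar 4: v0=A3 v1=F4 v2=G4 (m7)
bar 5: v0=E3 v1=C4 v2=G4 (m3)
bar 6: v0=F3 v1=F4 v2=C5 (P5)
  R4 @ bar1.0: G3/F4 m7 untreated
  R7 @ bar1.0: F4->B3 leap 6st
  R2 @ bar2.0: B3/F4 TT -> F4/C5 P5 similar
  R7 @ bar2.0: B3->F4 leap 6st
  R2 @ bar3.0: A3/F4 m6 -> G3/D4 P5 similar
  R4 @ bar3.0: G3/F4 m7 untreated
  R4 @ bar4.0: A3/G4 m7 untreated
  R1 @ bar6.0: C4/G4 P5 -> F4/C5 P5 similar
  R2 @ bar6.0: E3/C4 m6 -> F3/F4 P8 similar
  R2 @ bar6.0: E3/G4 m3 -> F3/C5 P5 similar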